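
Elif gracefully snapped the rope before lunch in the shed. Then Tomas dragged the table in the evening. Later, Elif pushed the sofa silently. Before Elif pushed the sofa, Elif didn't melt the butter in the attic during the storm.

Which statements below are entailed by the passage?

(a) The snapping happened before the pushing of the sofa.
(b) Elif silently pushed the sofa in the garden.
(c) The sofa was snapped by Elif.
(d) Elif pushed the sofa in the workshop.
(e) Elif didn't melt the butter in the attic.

(a)

(a) Entailed — the narrative places the snapping before the pushing.
(b) Not entailed — 'in the garden' adds information not in the original event.
(c) Not entailed — Elif snapped the rope, not the sofa; the sofa belongs to the pushing event.
(d) Not entailed — 'in the workshop' adds information not in the original event.
(e) Not entailed — dropping 'during the storm' under negation is not valid — the original leaves open that Elif melted the butter some other way.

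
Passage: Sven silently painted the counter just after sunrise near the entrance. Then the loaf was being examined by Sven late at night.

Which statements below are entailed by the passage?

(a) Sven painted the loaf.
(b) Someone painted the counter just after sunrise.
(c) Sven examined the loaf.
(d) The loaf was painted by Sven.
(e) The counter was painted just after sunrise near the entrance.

(a) Not entailed — Sven painted the counter, not the loaf; the loaf belongs to the examining event.
(b) Entailed — dropping 'near the entrance', 'silently' and generalizing the agent leaves a sub-description the original still satisfies.
(c) Entailed — 'examine' is an activity; 'was examining' entails that some examining happened, so 'examined' holds.
(d) Not entailed — Sven painted the counter, not the loaf; the loaf belongs to the examining event.
(e) Entailed — this follows by dropping conjuncts from the painting event's description.

(b), (c), (e)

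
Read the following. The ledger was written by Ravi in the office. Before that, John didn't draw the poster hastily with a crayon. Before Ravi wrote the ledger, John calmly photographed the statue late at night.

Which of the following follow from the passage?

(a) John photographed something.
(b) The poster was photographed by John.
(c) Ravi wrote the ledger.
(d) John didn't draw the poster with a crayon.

(a), (c)

(a) Entailed — the original entails any weakening of itself; this just drops 'calmly', 'late at night' and generalizes the patient.
(b) Not entailed — John photographed the statue, not the poster; the poster belongs to the drawing event.
(c) Entailed — this follows by dropping conjuncts from the writing event's description.
(d) Not entailed — dropping 'hastily' under negation is not valid — the original leaves open that John drew the poster some other way.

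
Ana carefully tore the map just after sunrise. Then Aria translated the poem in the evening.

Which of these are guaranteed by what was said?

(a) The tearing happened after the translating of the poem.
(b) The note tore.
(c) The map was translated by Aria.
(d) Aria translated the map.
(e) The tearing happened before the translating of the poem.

(e)

(a) Not entailed — the narrative places the tearing before the translating, not after.
(b) Not entailed — the map is what tore, not the note.
(c) Not entailed — Aria translated the poem, not the map; the map belongs to the tearing event.
(d) Not entailed — Aria translated the poem, not the map; the map belongs to the tearing event.
(e) Entailed — the narrative places the tearing before the translating.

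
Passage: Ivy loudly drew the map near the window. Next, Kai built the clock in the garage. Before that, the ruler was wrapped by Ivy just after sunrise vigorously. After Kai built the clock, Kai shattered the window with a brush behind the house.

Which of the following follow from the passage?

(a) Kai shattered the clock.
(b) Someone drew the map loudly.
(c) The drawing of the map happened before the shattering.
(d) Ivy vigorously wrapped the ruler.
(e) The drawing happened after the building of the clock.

(b), (c), (d)

(a) Not entailed — Kai shattered the window, not the clock; the clock belongs to the building event.
(b) Entailed — the original entails any weakening of itself; this just drops 'near the window' and generalizes the agent.
(c) Entailed — the narrative places the drawing before the shattering.
(d) Entailed — every conjunct here is already in the original wrapping event.
(e) Not entailed — the narrative places the drawing before the building, not after.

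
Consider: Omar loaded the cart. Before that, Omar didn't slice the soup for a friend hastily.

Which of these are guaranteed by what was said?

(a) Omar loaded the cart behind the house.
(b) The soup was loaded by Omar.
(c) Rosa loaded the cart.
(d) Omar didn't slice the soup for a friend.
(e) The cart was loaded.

(e)

(a) Not entailed — 'behind the house' adds information not in the original event.
(b) Not entailed — Omar loaded the cart, not the soup; the soup belongs to the slicing event.
(c) Not entailed — the passage has Omar loading the cart, not Rosa.
(d) Not entailed — dropping 'hastily' under negation is not valid — the original leaves open that Omar sliced the soup some other way.
(e) Entailed — the original entails any weakening of itself; this just generalizes the agent.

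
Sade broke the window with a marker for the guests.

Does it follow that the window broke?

yes

'Sade broke the window' is the causative; it entails the inchoative 'the window broke'.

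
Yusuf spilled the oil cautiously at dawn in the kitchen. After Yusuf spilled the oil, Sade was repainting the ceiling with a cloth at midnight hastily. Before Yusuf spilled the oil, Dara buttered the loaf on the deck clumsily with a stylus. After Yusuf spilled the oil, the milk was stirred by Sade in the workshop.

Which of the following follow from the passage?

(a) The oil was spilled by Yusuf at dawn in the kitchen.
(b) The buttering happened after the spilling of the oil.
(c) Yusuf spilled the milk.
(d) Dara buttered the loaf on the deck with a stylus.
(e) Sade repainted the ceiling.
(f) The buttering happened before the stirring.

(a), (d), (f)

(a) Entailed — the original entails any weakening of itself; this just drops 'cautiously'.
(b) Not entailed — the narrative places the buttering before the spilling, not after.
(c) Not entailed — Yusuf spilled the oil, not the milk; the milk belongs to the stirring event.
(d) Entailed — dropping 'clumsily' leaves a sub-description the original still satisfies.
(e) Not entailed — 'was repainting' is progressive on an accomplishment; it does not entail the completed 'repainted'.
(f) Entailed — the narrative places the buttering before the stirring.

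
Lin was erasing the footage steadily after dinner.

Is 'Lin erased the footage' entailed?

'was erasing' is progressive; for an accomplishment like 'erase the footage', it doesn't entail completion.

no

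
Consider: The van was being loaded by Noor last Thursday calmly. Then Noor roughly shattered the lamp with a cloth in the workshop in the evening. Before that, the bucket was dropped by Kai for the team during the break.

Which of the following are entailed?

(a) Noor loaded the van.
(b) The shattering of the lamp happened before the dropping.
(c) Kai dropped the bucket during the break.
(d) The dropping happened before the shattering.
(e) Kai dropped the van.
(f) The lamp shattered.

(a) Not entailed — 'was loading' is progressive on an accomplishment; it does not entail the completed 'loaded'.
(b) Not entailed — the narrative places the dropping before the shattering, not after.
(c) Entailed — dropping 'for the team' leaves a sub-description the original still satisfies.
(d) Entailed — the narrative places the dropping before the shattering.
(e) Not entailed — Kai dropped the bucket, not the van; the van belongs to the loading event.
(f) Entailed — 'Noor shattered the lamp' is causative; it entails the inchoative 'the lamp shattered'.

(c), (d), (f)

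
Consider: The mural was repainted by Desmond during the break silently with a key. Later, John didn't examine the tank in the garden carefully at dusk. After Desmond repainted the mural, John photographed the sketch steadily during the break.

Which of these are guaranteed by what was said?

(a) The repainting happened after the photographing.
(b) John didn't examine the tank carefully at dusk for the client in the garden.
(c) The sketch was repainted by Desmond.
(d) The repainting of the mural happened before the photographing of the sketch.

(a) Not entailed — the narrative places the repainting before the photographing, not after.
(b) Entailed — under negation, adding a further restriction is entailed: if no such examining event occurred, none occurred for the client either.
(c) Not entailed — Desmond repainted the mural, not the sketch; the sketch belongs to the photographing event.
(d) Entailed — the narrative places the repainting before the photographing.

(b), (d)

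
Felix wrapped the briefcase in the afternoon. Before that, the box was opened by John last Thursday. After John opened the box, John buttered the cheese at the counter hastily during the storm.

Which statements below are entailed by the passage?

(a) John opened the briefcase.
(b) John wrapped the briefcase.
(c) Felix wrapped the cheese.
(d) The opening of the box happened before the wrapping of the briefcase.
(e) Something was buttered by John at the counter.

(a) Not entailed — John opened the box, not the briefcase; the briefcase belongs to the wrapping event.
(b) Not entailed — the passage has Felix wrapping the briefcase, not John.
(c) Not entailed — Felix wrapped the briefcase, not the cheese; the cheese belongs to the buttering event.
(d) Entailed — the narrative places the opening before the wrapping.
(e) Entailed — the original entails any weakening of itself; this just drops 'during the storm', 'hastily' and generalizes the patient.

(d), (e)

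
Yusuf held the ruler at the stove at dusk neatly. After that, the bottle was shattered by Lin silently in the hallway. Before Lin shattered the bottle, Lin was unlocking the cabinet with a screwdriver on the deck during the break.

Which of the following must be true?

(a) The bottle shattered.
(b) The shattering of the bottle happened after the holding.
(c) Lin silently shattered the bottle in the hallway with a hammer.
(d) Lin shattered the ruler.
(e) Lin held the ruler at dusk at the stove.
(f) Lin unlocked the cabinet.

(a) Entailed — 'Lin shattered the bottle' is causative; it entails the inchoative 'the bottle shattered'.
(b) Entailed — the narrative places the holding before the shattering.
(c) Not entailed — 'with a hammer' adds information not in the original event.
(d) Not entailed — Lin shattered the bottle, not the ruler; the ruler belongs to the holding event.
(e) Not entailed — the passage has Yusuf holding the ruler, not Lin.
(f) Not entailed — 'was unlocking' is progressive on an accomplishment; it does not entail the completed 'unlocked'.

(a), (b)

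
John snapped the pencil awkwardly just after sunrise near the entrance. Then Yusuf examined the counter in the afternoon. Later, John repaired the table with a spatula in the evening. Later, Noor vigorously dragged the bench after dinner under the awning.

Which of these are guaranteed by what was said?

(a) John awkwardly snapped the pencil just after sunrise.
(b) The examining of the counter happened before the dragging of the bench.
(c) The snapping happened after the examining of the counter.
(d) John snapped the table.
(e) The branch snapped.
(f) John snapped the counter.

(a), (b)

(a) Entailed — the original entails any weakening of itself; this just drops 'near the entrance'.
(b) Entailed — the narrative places the examining before the dragging.
(c) Not entailed — the narrative places the snapping before the examining, not after.
(d) Not entailed — John snapped the pencil, not the table; the table belongs to the repairing event.
(e) Not entailed — the pencil is what snapped, not the branch.
(f) Not entailed — John snapped the pencil, not the counter; the counter belongs to the examining event.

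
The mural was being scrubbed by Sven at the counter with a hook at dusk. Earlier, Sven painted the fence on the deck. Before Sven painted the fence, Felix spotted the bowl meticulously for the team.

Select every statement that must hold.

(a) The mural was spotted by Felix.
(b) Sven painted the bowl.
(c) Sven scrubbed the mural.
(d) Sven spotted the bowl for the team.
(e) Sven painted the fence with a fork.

(c)

(a) Not entailed — Felix spotted the bowl, not the mural; the mural belongs to the scrubbing event.
(b) Not entailed — Sven painted the fence, not the bowl; the bowl belongs to the spotting event.
(c) Entailed — 'scrub' is an activity; 'was scrubbing' entails that some scrubbing happened, so 'scrubbed' holds.
(d) Not entailed — the passage has Felix spotting the bowl, not Sven.
(e) Not entailed — 'with a fork' adds information not in the original event.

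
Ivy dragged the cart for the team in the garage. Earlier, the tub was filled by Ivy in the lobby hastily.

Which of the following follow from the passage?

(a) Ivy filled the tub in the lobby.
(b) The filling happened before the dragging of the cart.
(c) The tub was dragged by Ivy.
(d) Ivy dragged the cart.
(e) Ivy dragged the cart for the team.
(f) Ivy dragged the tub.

(a), (b), (d), (e)

(a) Entailed — this follows by dropping conjuncts from the filling event's description.
(b) Entailed — the narrative places the filling before the dragging.
(c) Not entailed — Ivy dragged the cart, not the tub; the tub belongs to the filling event.
(d) Entailed — every conjunct here is already in the original dragging event.
(e) Entailed — the original entails any weakening of itself; this just drops 'in the garage'.
(f) Not entailed — Ivy dragged the cart, not the tub; the tub belongs to the filling event.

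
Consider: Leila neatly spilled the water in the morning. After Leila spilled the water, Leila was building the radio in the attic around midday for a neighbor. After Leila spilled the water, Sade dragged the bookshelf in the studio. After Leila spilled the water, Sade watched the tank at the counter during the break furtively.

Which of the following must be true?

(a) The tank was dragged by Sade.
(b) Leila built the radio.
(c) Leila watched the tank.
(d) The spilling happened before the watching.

(a) Not entailed — Sade dragged the bookshelf, not the tank; the tank belongs to the watching event.
(b) Not entailed — 'was building' is progressive on an accomplishment; it does not entail the completed 'built'.
(c) Not entailed — the passage has Sade watching the tank, not Leila.
(d) Entailed — the narrative places the spilling before the watching.

(d)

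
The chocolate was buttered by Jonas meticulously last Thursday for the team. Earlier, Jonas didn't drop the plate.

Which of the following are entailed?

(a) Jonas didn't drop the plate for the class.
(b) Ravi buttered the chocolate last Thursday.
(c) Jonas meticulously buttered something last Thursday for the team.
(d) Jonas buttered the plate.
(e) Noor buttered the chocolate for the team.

(a) Entailed — under negation, adding a further restriction is entailed: if no such dropping event occurred, none occurred for the class either.
(b) Not entailed — the passage has Jonas buttering the chocolate, not Ravi.
(c) Entailed — generalizing the patient leaves a sub-description the original still satisfies.
(d) Not entailed — Jonas buttered the chocolate, not the plate; the plate belongs to the dropping event.
(e) Not entailed — the passage has Jonas buttering the chocolate, not Noor.

(a), (c)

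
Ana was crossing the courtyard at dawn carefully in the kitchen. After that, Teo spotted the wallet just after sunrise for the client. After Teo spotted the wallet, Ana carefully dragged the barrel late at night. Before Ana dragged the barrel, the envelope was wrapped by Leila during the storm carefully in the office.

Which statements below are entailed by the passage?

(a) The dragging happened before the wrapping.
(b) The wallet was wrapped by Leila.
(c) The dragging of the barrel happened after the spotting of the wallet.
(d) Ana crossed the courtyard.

(a) Not entailed — the narrative places the wrapping before the dragging, not after.
(b) Not entailed — Leila wrapped the envelope, not the wallet; the wallet belongs to the spotting event.
(c) Entailed — the narrative places the spotting before the dragging.
(d) Not entailed — 'was crossing' is progressive on an accomplishment; it does not entail the completed 'crossed'.

(c)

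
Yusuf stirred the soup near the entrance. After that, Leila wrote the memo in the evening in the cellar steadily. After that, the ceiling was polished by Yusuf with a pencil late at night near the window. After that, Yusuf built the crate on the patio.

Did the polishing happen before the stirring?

The narrative orders the stirring before the polishing.

no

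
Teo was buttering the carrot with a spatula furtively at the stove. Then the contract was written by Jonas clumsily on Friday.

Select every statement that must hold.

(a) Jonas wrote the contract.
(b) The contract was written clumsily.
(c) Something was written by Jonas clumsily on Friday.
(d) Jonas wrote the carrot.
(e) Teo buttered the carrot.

(a), (b), (c)

(a) Entailed — this follows by dropping conjuncts from the writing event's description.
(b) Entailed — dropping 'on Friday' and generalizing the agent leaves a sub-description the original still satisfies.
(c) Entailed — the original entails any weakening of itself; this just generalizes the patient.
(d) Not entailed — Jonas wrote the contract, not the carrot; the carrot belongs to the buttering event.
(e) Not entailed — 'was buttering' is progressive on an accomplishment; it does not entail the completed 'buttered'.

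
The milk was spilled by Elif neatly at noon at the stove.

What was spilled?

the milk

'the milk' marks the patient of the spilling event.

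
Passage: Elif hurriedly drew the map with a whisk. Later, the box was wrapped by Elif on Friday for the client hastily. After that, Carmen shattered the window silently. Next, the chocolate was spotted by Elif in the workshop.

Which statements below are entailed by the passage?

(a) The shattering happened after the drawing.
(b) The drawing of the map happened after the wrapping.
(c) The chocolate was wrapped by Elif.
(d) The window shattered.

(a) Entailed — the narrative places the drawing before the shattering.
(b) Not entailed — the narrative places the drawing before the wrapping, not after.
(c) Not entailed — Elif wrapped the box, not the chocolate; the chocolate belongs to the spotting event.
(d) Entailed — 'Carmen shattered the window' is causative; it entails the inchoative 'the window shattered'.

(a), (d)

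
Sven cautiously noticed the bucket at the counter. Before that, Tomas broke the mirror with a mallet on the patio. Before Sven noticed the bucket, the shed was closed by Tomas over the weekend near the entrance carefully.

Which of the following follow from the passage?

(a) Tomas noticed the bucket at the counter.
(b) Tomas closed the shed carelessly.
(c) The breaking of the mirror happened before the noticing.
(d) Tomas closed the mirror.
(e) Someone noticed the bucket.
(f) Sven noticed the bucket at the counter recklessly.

(c), (e)

(a) Not entailed — the passage has Sven noticing the bucket, not Tomas.
(b) Not entailed — 'carelessly' adds a manner not in (and inconsistent with) the original.
(c) Entailed — the narrative places the breaking before the noticing.
(d) Not entailed — Tomas closed the shed, not the mirror; the mirror belongs to the breaking event.
(e) Entailed — the original entails any weakening of itself; this just drops 'cautiously', 'at the counter' and generalizes the agent.
(f) Not entailed — 'recklessly' adds a manner not in (and inconsistent with) the original.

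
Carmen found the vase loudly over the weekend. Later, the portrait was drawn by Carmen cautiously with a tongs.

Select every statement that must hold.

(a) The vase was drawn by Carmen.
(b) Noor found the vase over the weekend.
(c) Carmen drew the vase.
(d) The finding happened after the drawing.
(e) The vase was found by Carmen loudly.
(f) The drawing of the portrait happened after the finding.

(e), (f)

(a) Not entailed — Carmen drew the portrait, not the vase; the vase belongs to the finding event.
(b) Not entailed — the passage has Carmen finding the vase, not Noor.
(c) Not entailed — Carmen drew the portrait, not the vase; the vase belongs to the finding event.
(d) Not entailed — the narrative places the finding before the drawing, not after.
(e) Entailed — every conjunct here is already in the original finding event.
(f) Entailed — the narrative places the finding before the drawing.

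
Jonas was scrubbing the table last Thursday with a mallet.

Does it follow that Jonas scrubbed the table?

yes

'scrub' is atelic; if Jonas was scrubbing the table, then Jonas scrubbed the table (for some time).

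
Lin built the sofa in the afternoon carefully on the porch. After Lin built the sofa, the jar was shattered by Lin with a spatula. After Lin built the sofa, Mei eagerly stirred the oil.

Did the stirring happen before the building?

no

The narrative orders the building before the stirring.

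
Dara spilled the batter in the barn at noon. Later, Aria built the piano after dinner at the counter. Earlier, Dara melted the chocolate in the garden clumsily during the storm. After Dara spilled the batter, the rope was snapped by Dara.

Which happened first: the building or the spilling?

The connectives place the spilling before the building.

the spilling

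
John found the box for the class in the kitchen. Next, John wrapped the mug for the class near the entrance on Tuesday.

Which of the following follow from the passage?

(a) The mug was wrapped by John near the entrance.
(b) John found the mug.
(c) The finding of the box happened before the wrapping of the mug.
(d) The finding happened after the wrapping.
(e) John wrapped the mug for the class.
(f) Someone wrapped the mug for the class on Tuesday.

(a), (c), (e), (f)

(a) Entailed — this follows by dropping conjuncts from the wrapping event's description.
(b) Not entailed — John found the box, not the mug; the mug belongs to the wrapping event.
(c) Entailed — the narrative places the finding before the wrapping.
(d) Not entailed — the narrative places the finding before the wrapping, not after.
(e) Entailed — dropping 'on Tuesday', 'near the entrance' leaves a sub-description the original still satisfies.
(f) Entailed — this follows by dropping conjuncts from the wrapping event's description.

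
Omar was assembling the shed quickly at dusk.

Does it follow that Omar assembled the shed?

'was assembling' is progressive; for an accomplishment like 'assemble the shed', it doesn't entail completion.

no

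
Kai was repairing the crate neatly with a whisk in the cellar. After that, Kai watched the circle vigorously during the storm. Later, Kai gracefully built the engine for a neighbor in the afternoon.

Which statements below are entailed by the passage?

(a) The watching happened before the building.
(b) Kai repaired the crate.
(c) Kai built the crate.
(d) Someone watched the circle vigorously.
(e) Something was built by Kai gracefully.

(a), (d), (e)

(a) Entailed — the narrative places the watching before the building.
(b) Not entailed — 'was repairing' is progressive on an accomplishment; it does not entail the completed 'repaired'.
(c) Not entailed — Kai built the engine, not the crate; the crate belongs to the repairing event.
(d) Entailed — dropping 'during the storm' and generalizing the agent leaves a sub-description the original still satisfies.
(e) Entailed — this follows by dropping conjuncts from the building event's description.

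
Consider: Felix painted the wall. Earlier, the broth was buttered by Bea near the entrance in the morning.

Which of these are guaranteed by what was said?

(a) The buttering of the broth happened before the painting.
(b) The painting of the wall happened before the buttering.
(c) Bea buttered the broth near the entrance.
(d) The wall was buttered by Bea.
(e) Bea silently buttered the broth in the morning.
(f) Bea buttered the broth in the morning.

(a) Entailed — the narrative places the buttering before the painting.
(b) Not entailed — the narrative places the buttering before the painting, not after.
(c) Entailed — this follows by dropping conjuncts from the buttering event's description.
(d) Not entailed — Bea buttered the broth, not the wall; the wall belongs to the painting event.
(e) Not entailed — 'silently' adds information not in the original event.
(f) Entailed — the original entails any weakening of itself; this just drops 'near the entrance'.

(a), (c), (f)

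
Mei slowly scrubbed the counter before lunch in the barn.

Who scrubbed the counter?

'Mei' marks the agent of the scrubbing event.

Mei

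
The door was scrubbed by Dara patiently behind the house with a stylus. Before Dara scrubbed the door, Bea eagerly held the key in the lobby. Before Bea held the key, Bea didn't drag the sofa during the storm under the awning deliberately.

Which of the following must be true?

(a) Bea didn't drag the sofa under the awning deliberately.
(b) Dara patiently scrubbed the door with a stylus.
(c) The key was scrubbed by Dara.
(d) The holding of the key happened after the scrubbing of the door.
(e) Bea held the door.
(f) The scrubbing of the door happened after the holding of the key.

(b), (f)

(a) Not entailed — dropping 'during the storm' under negation is not valid — the original leaves open that Bea dragged the sofa some other way.
(b) Entailed — every conjunct here is already in the original scrubbing event.
(c) Not entailed — Dara scrubbed the door, not the key; the key belongs to the holding event.
(d) Not entailed — the narrative places the holding before the scrubbing, not after.
(e) Not entailed — Bea held the key, not the door; the door belongs to the scrubbing event.
(f) Entailed — the narrative places the holding before the scrubbing.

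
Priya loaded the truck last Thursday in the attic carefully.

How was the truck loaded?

'carefully' marks the manner of the loading event.

carefully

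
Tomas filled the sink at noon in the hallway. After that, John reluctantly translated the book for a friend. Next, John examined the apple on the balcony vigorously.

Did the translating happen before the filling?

The narrative orders the filling before the translating.

no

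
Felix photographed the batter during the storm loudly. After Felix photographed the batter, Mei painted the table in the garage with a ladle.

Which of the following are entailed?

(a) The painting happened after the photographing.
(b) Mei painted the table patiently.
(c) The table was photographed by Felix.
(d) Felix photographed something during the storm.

(a) Entailed — the narrative places the photographing before the painting.
(b) Not entailed — 'patiently' adds information not in the original event.
(c) Not entailed — Felix photographed the batter, not the table; the table belongs to the painting event.
(d) Entailed — this follows by dropping conjuncts from the photographing event's description.

(a), (d)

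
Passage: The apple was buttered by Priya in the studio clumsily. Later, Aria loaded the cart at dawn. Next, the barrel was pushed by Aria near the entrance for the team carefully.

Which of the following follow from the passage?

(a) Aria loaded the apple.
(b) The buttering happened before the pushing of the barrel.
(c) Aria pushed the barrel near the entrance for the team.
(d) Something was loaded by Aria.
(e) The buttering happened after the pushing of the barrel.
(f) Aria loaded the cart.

(b), (c), (d), (f)

(a) Not entailed — Aria loaded the cart, not the apple; the apple belongs to the buttering event.
(b) Entailed — the narrative places the buttering before the pushing.
(c) Entailed — dropping 'carefully' leaves a sub-description the original still satisfies.
(d) Entailed — every conjunct here is already in the original loading event.
(e) Not entailed — the narrative places the buttering before the pushing, not after.
(f) Entailed — this follows by dropping conjuncts from the loading event's description.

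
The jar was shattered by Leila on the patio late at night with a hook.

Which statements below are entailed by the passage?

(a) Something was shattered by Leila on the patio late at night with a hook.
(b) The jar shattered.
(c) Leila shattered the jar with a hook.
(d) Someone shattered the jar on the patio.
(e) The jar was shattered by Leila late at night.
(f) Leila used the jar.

(a) Entailed — the original entails any weakening of itself; this just generalizes the patient.
(b) Entailed — 'Leila shattered the jar' is causative; it entails the inchoative 'the jar shattered'.
(c) Entailed — the original entails any weakening of itself; this just drops 'late at night', 'on the patio'.
(d) Entailed — this follows by dropping conjuncts from the shattering event's description.
(e) Entailed — the original entails any weakening of itself; this just drops 'on the patio', 'with a hook'.
(f) Not entailed — the jar is the patient, not an instrument — Leila used a hook.

(a), (b), (c), (d), (e)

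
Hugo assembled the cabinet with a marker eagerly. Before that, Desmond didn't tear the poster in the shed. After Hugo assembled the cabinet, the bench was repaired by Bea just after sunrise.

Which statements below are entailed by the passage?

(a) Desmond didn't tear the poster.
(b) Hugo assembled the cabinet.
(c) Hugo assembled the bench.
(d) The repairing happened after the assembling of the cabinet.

(a) Not entailed — dropping 'in the shed' under negation is not valid — the original leaves open that Desmond tore the poster some other way.
(b) Entailed — this follows by dropping conjuncts from the assembling event's description.
(c) Not entailed — Hugo assembled the cabinet, not the bench; the bench belongs to the repairing event.
(d) Entailed — the narrative places the assembling before the repairing.

(b), (d)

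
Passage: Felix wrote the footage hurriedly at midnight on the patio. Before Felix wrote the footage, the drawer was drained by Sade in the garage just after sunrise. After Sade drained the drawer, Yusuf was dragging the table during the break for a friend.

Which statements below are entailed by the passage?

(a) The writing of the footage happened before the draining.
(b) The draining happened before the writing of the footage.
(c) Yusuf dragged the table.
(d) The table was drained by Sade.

(b), (c)

(a) Not entailed — the narrative places the draining before the writing, not after.
(b) Entailed — the narrative places the draining before the writing.
(c) Entailed — 'drag' is an activity; 'was dragging' entails that some dragging happened, so 'dragged' holds.
(d) Not entailed — Sade drained the drawer, not the table; the table belongs to the dragging event.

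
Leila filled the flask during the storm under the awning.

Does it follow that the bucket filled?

Nothing is said about any bucket; only the flask is affected.

no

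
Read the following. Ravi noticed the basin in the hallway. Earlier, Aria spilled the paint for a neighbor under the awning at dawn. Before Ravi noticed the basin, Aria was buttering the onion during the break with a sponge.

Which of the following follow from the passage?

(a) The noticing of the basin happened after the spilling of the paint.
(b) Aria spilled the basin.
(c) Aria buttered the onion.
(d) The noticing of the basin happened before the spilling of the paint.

(a) Entailed — the narrative places the spilling before the noticing.
(b) Not entailed — Aria spilled the paint, not the basin; the basin belongs to the noticing event.
(c) Not entailed — 'was buttering' is progressive on an accomplishment; it does not entail the completed 'buttered'.
(d) Not entailed — the narrative places the spilling before the noticing, not after.

(a)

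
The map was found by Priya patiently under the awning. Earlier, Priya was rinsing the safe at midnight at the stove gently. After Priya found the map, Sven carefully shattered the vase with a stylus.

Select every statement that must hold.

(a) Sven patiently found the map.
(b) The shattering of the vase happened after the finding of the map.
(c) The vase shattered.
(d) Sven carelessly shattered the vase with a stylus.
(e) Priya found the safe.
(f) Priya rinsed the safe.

(b), (c), (f)

(a) Not entailed — the passage has Priya finding the map, not Sven.
(b) Entailed — the narrative places the finding before the shattering.
(c) Entailed — 'Sven shattered the vase' is causative; it entails the inchoative 'the vase shattered'.
(d) Not entailed — 'carelessly' adds a manner not in (and inconsistent with) the original.
(e) Not entailed — Priya found the map, not the safe; the safe belongs to the rinsing event.
(f) Entailed — 'rinse' is an activity; 'was rinsing' entails that some rinsing happened, so 'rinsed' holds.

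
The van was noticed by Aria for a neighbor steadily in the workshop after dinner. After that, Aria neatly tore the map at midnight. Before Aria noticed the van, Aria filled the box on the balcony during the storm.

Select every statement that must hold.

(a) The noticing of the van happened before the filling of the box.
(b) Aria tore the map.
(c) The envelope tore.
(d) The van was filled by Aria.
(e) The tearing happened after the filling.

(a) Not entailed — the narrative places the filling before the noticing, not after.
(b) Entailed — dropping 'neatly', 'at midnight' leaves a sub-description the original still satisfies.
(c) Not entailed — the map is what tore, not the envelope.
(d) Not entailed — Aria filled the box, not the van; the van belongs to the noticing event.
(e) Entailed — the narrative places the filling before the tearing.

(b), (e)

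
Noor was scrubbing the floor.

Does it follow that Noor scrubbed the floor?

'scrub' is atelic; if Noor was scrubbing the floor, then Noor scrubbed the floor (for some time).

yes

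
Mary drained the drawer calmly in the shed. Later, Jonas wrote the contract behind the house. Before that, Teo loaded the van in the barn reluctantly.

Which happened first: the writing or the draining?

The connectives place the draining before the writing.

the draining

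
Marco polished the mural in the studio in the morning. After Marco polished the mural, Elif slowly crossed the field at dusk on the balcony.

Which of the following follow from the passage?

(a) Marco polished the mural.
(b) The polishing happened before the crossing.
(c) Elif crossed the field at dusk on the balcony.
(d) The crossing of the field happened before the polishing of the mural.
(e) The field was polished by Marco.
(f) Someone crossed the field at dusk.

(a), (b), (c), (f)

(a) Entailed — the original entails any weakening of itself; this just drops 'in the studio', 'in the morning'.
(b) Entailed — the narrative places the polishing before the crossing.
(c) Entailed — dropping 'slowly' leaves a sub-description the original still satisfies.
(d) Not entailed — the narrative places the polishing before the crossing, not after.
(e) Not entailed — Marco polished the mural, not the field; the field belongs to the crossing event.
(f) Entailed — the original entails any weakening of itself; this just drops 'on the balcony', 'slowly' and generalizes the agent.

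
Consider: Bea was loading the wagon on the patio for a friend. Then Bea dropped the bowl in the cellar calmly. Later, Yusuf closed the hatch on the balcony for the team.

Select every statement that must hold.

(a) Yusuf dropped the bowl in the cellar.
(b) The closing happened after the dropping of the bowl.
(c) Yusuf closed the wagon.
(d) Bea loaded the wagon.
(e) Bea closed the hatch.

(a) Not entailed — the passage has Bea dropping the bowl, not Yusuf.
(b) Entailed — the narrative places the dropping before the closing.
(c) Not entailed — Yusuf closed the hatch, not the wagon; the wagon belongs to the loading event.
(d) Not entailed — 'was loading' is progressive on an accomplishment; it does not entail the completed 'loaded'.
(e) Not entailed — the passage has Yusuf closing the hatch, not Bea.

(b)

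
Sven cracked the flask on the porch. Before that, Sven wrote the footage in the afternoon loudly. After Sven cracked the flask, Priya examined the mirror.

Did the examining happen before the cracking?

The narrative orders the cracking before the examining.

no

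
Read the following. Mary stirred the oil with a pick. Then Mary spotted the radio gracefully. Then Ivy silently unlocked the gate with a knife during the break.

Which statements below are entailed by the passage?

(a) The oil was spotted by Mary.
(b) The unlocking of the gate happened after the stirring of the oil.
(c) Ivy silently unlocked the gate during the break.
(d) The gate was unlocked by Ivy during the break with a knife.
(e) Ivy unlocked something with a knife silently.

(a) Not entailed — Mary spotted the radio, not the oil; the oil belongs to the stirring event.
(b) Entailed — the narrative places the stirring before the unlocking.
(c) Entailed — this follows by dropping conjuncts from the unlocking event's description.
(d) Entailed — this follows by dropping conjuncts from the unlocking event's description.
(e) Entailed — every conjunct here is already in the original unlocking event.

(b), (c), (d), (e)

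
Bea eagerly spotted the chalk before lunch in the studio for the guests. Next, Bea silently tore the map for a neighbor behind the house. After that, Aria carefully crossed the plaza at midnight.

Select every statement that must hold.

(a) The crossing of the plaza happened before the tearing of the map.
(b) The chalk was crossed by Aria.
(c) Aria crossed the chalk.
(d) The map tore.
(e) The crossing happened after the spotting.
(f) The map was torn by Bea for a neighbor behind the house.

(d), (e), (f)

(a) Not entailed — the narrative places the tearing before the crossing, not after.
(b) Not entailed — Aria crossed the plaza, not the chalk; the chalk belongs to the spotting event.
(c) Not entailed — Aria crossed the plaza, not the chalk; the chalk belongs to the spotting event.
(d) Entailed — 'Bea tore the map' is causative; it entails the inchoative 'the map tore'.
(e) Entailed — the narrative places the spotting before the crossing.
(f) Entailed — dropping 'silently' leaves a sub-description the original still satisfies.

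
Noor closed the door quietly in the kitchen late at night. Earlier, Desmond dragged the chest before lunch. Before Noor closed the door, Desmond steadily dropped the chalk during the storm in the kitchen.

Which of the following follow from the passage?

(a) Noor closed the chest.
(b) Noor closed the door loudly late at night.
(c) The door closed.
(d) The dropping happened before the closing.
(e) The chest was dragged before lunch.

(c), (d), (e)

(a) Not entailed — Noor closed the door, not the chest; the chest belongs to the dragging event.
(b) Not entailed — 'loudly' adds a manner not in (and inconsistent with) the original.
(c) Entailed — 'Noor closed the door' is causative; it entails the inchoative 'the door closed'.
(d) Entailed — the narrative places the dropping before the closing.
(e) Entailed — every conjunct here is already in the original dragging event.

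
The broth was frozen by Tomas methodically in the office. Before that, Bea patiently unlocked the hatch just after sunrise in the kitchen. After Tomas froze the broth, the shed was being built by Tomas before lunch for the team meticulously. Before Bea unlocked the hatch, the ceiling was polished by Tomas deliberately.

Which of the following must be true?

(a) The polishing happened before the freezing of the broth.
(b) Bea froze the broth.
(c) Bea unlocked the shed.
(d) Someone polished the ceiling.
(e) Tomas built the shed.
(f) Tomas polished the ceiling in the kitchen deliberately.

(a), (d)

(a) Entailed — the narrative places the polishing before the freezing.
(b) Not entailed — the passage has Tomas freezing the broth, not Bea.
(c) Not entailed — Bea unlocked the hatch, not the shed; the shed belongs to the building event.
(d) Entailed — dropping 'deliberately' and generalizing the agent leaves a sub-description the original still satisfies.
(e) Not entailed — 'was building' is progressive on an accomplishment; it does not entail the completed 'built'.
(f) Not entailed — 'in the kitchen' adds information not in the original event.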